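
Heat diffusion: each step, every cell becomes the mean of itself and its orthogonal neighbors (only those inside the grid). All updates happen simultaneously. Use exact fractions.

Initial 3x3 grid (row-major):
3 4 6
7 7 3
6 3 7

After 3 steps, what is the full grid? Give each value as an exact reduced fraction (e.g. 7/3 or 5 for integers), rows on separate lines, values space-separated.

Answer: 10783/2160 6083/1200 10463/2160
8519/1600 30127/6000 73871/14400
5689/1080 76871/14400 5449/1080

Derivation:
After step 1:
  14/3 5 13/3
  23/4 24/5 23/4
  16/3 23/4 13/3
After step 2:
  185/36 47/10 181/36
  411/80 541/100 1153/240
  101/18 1213/240 95/18
After step 3:
  10783/2160 6083/1200 10463/2160
  8519/1600 30127/6000 73871/14400
  5689/1080 76871/14400 5449/1080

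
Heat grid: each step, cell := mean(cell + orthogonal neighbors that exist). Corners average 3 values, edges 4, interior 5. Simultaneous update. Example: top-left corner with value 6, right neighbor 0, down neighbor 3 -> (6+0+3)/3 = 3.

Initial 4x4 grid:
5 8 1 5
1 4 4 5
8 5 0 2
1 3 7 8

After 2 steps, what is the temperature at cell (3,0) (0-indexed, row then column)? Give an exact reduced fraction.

Answer: 47/12

Derivation:
Step 1: cell (3,0) = 4
Step 2: cell (3,0) = 47/12
Full grid after step 2:
  41/9 271/60 58/15 73/18
  1039/240 101/25 193/50 853/240
  65/16 79/20 373/100 1021/240
  47/12 33/8 533/120 167/36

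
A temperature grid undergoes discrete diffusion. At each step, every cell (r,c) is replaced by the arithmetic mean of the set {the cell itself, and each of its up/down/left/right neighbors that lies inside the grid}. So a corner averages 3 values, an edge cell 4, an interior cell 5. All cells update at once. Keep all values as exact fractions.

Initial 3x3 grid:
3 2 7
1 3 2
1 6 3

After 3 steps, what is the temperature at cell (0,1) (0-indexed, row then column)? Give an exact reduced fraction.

Answer: 44891/14400

Derivation:
Step 1: cell (0,1) = 15/4
Step 2: cell (0,1) = 733/240
Step 3: cell (0,1) = 44891/14400
Full grid after step 3:
  1921/720 44891/14400 3689/1080
  9629/3600 6039/2000 49891/14400
  5833/2160 44641/14400 911/270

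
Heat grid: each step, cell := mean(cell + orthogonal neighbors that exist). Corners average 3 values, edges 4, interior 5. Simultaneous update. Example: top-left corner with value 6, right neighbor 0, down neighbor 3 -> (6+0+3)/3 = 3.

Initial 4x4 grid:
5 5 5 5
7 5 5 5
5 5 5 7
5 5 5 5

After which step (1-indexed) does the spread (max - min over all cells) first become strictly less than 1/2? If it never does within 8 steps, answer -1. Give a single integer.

Step 1: max=17/3, min=5, spread=2/3
Step 2: max=331/60, min=5, spread=31/60
Step 3: max=2911/540, min=185/36, spread=34/135
  -> spread < 1/2 first at step 3
Step 4: max=57563/10800, min=11641/2250, spread=8431/54000
Step 5: max=103087/19440, min=843133/162000, spread=2986/30375
Step 6: max=76928953/14580000, min=423259/81000, spread=742333/14580000
Step 7: max=2305347031/437400000, min=152543801/29160000, spread=268594/6834375
Step 8: max=69038055961/13122000000, min=22918334899/4374000000, spread=2211338/102515625

Answer: 3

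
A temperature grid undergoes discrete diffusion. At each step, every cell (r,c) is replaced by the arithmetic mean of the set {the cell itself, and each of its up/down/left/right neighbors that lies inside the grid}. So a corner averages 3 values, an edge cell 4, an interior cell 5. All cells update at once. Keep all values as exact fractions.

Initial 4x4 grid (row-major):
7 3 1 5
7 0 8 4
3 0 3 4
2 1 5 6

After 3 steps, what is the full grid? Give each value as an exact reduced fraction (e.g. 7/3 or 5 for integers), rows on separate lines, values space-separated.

After step 1:
  17/3 11/4 17/4 10/3
  17/4 18/5 16/5 21/4
  3 7/5 4 17/4
  2 2 15/4 5
After step 2:
  38/9 61/15 203/60 77/18
  991/240 76/25 203/50 481/120
  213/80 14/5 83/25 37/8
  7/3 183/80 59/16 13/3
After step 3:
  8941/2160 13241/3600 14209/3600 4201/1080
  25297/7200 4343/1200 10687/3000 7637/1800
  477/160 1411/500 7397/2000 2443/600
  437/180 1333/480 8177/2400 607/144

Answer: 8941/2160 13241/3600 14209/3600 4201/1080
25297/7200 4343/1200 10687/3000 7637/1800
477/160 1411/500 7397/2000 2443/600
437/180 1333/480 8177/2400 607/144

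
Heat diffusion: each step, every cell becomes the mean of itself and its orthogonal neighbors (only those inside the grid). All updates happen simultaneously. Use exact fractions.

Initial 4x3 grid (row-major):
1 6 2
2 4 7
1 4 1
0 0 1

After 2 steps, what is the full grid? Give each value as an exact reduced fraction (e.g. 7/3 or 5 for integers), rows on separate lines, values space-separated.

Answer: 11/4 317/80 47/12
227/80 307/100 327/80
73/48 257/100 113/48
10/9 17/16 31/18

Derivation:
After step 1:
  3 13/4 5
  2 23/5 7/2
  7/4 2 13/4
  1/3 5/4 2/3
After step 2:
  11/4 317/80 47/12
  227/80 307/100 327/80
  73/48 257/100 113/48
  10/9 17/16 31/18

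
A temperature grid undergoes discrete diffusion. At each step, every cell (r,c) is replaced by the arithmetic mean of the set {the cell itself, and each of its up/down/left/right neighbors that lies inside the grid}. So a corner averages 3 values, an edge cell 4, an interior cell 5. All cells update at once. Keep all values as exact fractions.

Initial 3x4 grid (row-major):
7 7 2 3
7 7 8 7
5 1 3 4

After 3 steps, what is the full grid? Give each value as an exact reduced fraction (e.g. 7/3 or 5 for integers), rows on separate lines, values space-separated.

Answer: 293/48 13753/2400 12593/2400 1181/240
41129/7200 32627/6000 30187/6000 35329/7200
1115/216 17617/3600 8551/1800 5087/1080

Derivation:
After step 1:
  7 23/4 5 4
  13/2 6 27/5 11/2
  13/3 4 4 14/3
After step 2:
  77/12 95/16 403/80 29/6
  143/24 553/100 259/50 587/120
  89/18 55/12 271/60 85/18
After step 3:
  293/48 13753/2400 12593/2400 1181/240
  41129/7200 32627/6000 30187/6000 35329/7200
  1115/216 17617/3600 8551/1800 5087/1080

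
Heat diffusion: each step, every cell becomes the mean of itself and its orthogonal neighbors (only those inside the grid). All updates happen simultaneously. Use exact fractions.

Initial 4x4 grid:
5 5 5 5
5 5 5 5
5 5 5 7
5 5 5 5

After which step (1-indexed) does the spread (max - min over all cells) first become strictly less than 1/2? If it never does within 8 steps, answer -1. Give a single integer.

Answer: 3

Derivation:
Step 1: max=17/3, min=5, spread=2/3
Step 2: max=331/60, min=5, spread=31/60
Step 3: max=2911/540, min=5, spread=211/540
  -> spread < 1/2 first at step 3
Step 4: max=286843/54000, min=5, spread=16843/54000
Step 5: max=2568643/486000, min=22579/4500, spread=130111/486000
Step 6: max=76542367/14580000, min=1357159/270000, spread=3255781/14580000
Step 7: max=2287353691/437400000, min=1361107/270000, spread=82360351/437400000
Step 8: max=68361316891/13122000000, min=245506441/48600000, spread=2074577821/13122000000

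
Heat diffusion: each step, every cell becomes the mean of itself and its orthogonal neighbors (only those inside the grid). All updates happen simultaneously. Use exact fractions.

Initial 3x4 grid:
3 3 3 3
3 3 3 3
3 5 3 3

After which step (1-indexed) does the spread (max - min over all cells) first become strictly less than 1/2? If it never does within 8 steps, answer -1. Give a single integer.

Step 1: max=11/3, min=3, spread=2/3
Step 2: max=211/60, min=3, spread=31/60
Step 3: max=1831/540, min=3, spread=211/540
  -> spread < 1/2 first at step 3
Step 4: max=178897/54000, min=2747/900, spread=14077/54000
Step 5: max=1598407/486000, min=165683/54000, spread=5363/24300
Step 6: max=47480809/14580000, min=92869/30000, spread=93859/583200
Step 7: max=2834674481/874800000, min=151136467/48600000, spread=4568723/34992000
Step 8: max=169244435629/52488000000, min=4555618889/1458000000, spread=8387449/83980800

Answer: 3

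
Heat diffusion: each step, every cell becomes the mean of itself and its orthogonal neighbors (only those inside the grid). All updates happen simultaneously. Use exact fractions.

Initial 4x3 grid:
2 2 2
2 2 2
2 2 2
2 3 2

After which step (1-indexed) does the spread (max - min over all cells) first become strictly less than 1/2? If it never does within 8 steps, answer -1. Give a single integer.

Answer: 1

Derivation:
Step 1: max=7/3, min=2, spread=1/3
  -> spread < 1/2 first at step 1
Step 2: max=547/240, min=2, spread=67/240
Step 3: max=4757/2160, min=2, spread=437/2160
Step 4: max=1885531/864000, min=2009/1000, spread=29951/172800
Step 5: max=16767821/7776000, min=6829/3375, spread=206761/1555200
Step 6: max=6676995571/3110400000, min=10965671/5400000, spread=14430763/124416000
Step 7: max=398355741689/186624000000, min=881652727/432000000, spread=139854109/1492992000
Step 8: max=23817351890251/11197440000000, min=79611228977/38880000000, spread=7114543559/89579520000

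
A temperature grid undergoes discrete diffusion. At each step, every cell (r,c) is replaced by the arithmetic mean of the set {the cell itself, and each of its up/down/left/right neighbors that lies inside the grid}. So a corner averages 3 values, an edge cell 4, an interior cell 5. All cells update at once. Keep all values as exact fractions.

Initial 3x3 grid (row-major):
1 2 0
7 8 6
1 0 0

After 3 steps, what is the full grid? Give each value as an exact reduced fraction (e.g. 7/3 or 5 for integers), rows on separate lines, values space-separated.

Answer: 1889/540 15869/4800 6841/2160
5473/1600 19909/6000 21991/7200
3473/1080 43157/14400 2077/720

Derivation:
After step 1:
  10/3 11/4 8/3
  17/4 23/5 7/2
  8/3 9/4 2
After step 2:
  31/9 267/80 107/36
  297/80 347/100 383/120
  55/18 691/240 31/12
After step 3:
  1889/540 15869/4800 6841/2160
  5473/1600 19909/6000 21991/7200
  3473/1080 43157/14400 2077/720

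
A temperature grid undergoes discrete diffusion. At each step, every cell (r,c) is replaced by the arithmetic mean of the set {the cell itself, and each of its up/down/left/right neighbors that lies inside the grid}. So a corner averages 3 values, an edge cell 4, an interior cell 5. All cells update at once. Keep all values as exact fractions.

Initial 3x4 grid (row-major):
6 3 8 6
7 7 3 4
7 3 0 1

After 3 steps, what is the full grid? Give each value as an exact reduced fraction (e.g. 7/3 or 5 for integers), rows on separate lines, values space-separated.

Answer: 12131/2160 1963/360 289/60 563/120
5369/960 383/80 2557/600 5357/1440
10951/2160 3211/720 2383/720 3317/1080

Derivation:
After step 1:
  16/3 6 5 6
  27/4 23/5 22/5 7/2
  17/3 17/4 7/4 5/3
After step 2:
  217/36 157/30 107/20 29/6
  447/80 26/5 77/20 467/120
  50/9 61/15 181/60 83/36
After step 3:
  12131/2160 1963/360 289/60 563/120
  5369/960 383/80 2557/600 5357/1440
  10951/2160 3211/720 2383/720 3317/1080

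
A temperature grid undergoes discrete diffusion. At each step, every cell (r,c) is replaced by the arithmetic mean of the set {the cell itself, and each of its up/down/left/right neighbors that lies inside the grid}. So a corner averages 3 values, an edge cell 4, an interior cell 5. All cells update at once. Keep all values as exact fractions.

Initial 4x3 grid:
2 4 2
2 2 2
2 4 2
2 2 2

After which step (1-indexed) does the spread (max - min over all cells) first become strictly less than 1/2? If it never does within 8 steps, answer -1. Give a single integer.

Step 1: max=14/5, min=2, spread=4/5
Step 2: max=319/120, min=89/40, spread=13/30
  -> spread < 1/2 first at step 2
Step 3: max=1357/540, min=407/180, spread=34/135
Step 4: max=1077223/432000, min=330881/144000, spread=4229/21600
Step 5: max=9560693/3888000, min=3010771/1296000, spread=26419/194400
Step 6: max=3808152223/1555200000, min=1210360841/518400000, spread=1770697/15552000
Step 7: max=34067900393/13996800000, min=10957861231/4665600000, spread=11943167/139968000
Step 8: max=13595013278263/5598720000000, min=4394013695921/1866240000000, spread=825944381/11197440000

Answer: 2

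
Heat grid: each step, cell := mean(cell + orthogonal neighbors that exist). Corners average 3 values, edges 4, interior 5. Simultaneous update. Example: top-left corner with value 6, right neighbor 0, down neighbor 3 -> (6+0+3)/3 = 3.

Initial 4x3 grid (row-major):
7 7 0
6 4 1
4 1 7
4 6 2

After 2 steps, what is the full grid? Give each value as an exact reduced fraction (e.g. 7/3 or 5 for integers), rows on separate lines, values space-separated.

Answer: 197/36 529/120 61/18
73/15 419/100 733/240
271/60 359/100 303/80
35/9 1039/240 11/3

Derivation:
After step 1:
  20/3 9/2 8/3
  21/4 19/5 3
  15/4 22/5 11/4
  14/3 13/4 5
After step 2:
  197/36 529/120 61/18
  73/15 419/100 733/240
  271/60 359/100 303/80
  35/9 1039/240 11/3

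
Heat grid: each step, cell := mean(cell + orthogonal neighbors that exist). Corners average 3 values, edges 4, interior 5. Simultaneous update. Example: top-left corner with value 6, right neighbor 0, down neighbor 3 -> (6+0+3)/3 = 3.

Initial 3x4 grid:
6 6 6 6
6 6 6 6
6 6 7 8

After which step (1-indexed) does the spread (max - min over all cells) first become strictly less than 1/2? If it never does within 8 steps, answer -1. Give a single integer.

Answer: 4

Derivation:
Step 1: max=7, min=6, spread=1
Step 2: max=27/4, min=6, spread=3/4
Step 3: max=263/40, min=6, spread=23/40
Step 4: max=46663/7200, min=10847/1800, spread=131/288
  -> spread < 1/2 first at step 4
Step 5: max=2770597/432000, min=654053/108000, spread=30877/86400
Step 6: max=55022501/8640000, min=2190199/360000, spread=98309/345600
Step 7: max=9851993477/1555200000, min=296872811/48600000, spread=14082541/62208000
Step 8: max=588825822143/93312000000, min=8935760137/1458000000, spread=135497387/746496000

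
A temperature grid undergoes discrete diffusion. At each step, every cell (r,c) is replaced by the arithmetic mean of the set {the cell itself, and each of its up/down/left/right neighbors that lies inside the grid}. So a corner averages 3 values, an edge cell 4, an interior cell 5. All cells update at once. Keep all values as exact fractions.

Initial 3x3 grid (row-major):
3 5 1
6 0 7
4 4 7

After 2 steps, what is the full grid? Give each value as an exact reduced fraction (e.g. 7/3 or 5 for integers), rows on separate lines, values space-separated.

Answer: 61/18 313/80 31/9
1019/240 87/25 1109/240
35/9 1129/240 9/2

Derivation:
After step 1:
  14/3 9/4 13/3
  13/4 22/5 15/4
  14/3 15/4 6
After step 2:
  61/18 313/80 31/9
  1019/240 87/25 1109/240
  35/9 1129/240 9/2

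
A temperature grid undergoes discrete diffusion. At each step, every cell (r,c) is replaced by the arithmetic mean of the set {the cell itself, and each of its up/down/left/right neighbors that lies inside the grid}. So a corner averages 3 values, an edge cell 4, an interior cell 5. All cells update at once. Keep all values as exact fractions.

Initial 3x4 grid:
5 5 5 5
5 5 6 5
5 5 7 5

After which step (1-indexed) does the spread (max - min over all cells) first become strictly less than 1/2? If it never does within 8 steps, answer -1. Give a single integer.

Answer: 3

Derivation:
Step 1: max=23/4, min=5, spread=3/4
Step 2: max=1351/240, min=5, spread=151/240
Step 3: max=5963/1080, min=1213/240, spread=1009/2160
  -> spread < 1/2 first at step 3
Step 4: max=707981/129600, min=36767/7200, spread=1847/5184
Step 5: max=42200809/7776000, min=185089/36000, spread=444317/1555200
Step 6: max=2517108911/466560000, min=67028951/12960000, spread=4162667/18662400
Step 7: max=150390920749/27993600000, min=4038824909/777600000, spread=199728961/1119744000
Step 8: max=8992182169991/1679616000000, min=27019565059/5184000000, spread=1902744727/13436928000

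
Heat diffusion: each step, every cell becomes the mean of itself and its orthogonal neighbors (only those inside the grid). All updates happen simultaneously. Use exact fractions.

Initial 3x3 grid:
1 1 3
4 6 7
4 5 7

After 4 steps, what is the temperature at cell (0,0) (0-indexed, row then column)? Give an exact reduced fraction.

Step 1: cell (0,0) = 2
Step 2: cell (0,0) = 17/6
Step 3: cell (0,0) = 1171/360
Step 4: cell (0,0) = 77627/21600
Full grid after step 4:
  77627/21600 3320629/864000 273331/64800
  3440129/864000 1565623/360000 149727/32000
  576787/129600 2072627/432000 659287/129600

Answer: 77627/21600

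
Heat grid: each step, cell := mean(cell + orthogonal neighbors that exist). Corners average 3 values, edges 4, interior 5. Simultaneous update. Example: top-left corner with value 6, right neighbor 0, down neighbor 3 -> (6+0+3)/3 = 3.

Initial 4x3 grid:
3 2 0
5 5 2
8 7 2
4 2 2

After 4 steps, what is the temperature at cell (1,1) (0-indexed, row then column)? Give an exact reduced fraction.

Step 1: cell (1,1) = 21/5
Step 2: cell (1,1) = 19/5
Step 3: cell (1,1) = 4439/1200
Step 4: cell (1,1) = 32579/9000
Full grid after step 4:
  24143/6480 282457/86400 36931/12960
  178801/43200 32579/9000 67313/21600
  191813/43200 285577/72000 8141/2400
  115507/25920 688757/172800 30539/8640

Answer: 32579/9000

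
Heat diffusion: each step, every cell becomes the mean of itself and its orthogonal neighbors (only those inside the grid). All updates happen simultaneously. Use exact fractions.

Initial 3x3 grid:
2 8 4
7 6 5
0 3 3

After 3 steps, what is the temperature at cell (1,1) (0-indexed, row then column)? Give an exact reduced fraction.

Step 1: cell (1,1) = 29/5
Step 2: cell (1,1) = 441/100
Step 3: cell (1,1) = 28127/6000
Full grid after step 3:
  10783/2160 1114/225 5579/1080
  20657/4800 28127/6000 32573/7200
  8603/2160 4633/1200 4529/1080

Answer: 28127/6000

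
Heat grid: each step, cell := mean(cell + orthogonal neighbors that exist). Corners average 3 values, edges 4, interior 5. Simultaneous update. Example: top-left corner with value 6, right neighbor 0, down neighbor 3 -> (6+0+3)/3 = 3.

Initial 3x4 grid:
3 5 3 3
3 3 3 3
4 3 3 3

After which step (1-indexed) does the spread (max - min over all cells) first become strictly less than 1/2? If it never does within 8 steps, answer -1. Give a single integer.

Answer: 3

Derivation:
Step 1: max=11/3, min=3, spread=2/3
Step 2: max=211/60, min=3, spread=31/60
Step 3: max=7489/2160, min=145/48, spread=241/540
  -> spread < 1/2 first at step 3
Step 4: max=440963/129600, min=22151/7200, spread=8449/25920
Step 5: max=26262757/7776000, min=669977/216000, spread=428717/1555200
Step 6: max=1561186943/466560000, min=20297819/6480000, spread=3989759/18662400
Step 7: max=93139228837/27993600000, min=612611273/194400000, spread=196928221/1119744000
Step 8: max=5558476854383/1679616000000, min=18481533191/5832000000, spread=1886362363/13436928000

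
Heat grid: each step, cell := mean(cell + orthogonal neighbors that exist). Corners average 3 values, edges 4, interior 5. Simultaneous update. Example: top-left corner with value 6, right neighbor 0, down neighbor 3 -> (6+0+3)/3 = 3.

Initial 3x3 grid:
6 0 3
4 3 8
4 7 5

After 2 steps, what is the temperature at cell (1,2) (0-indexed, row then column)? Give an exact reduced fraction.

Step 1: cell (1,2) = 19/4
Step 2: cell (1,2) = 1169/240
Full grid after step 2:
  127/36 18/5 137/36
  1019/240 423/100 1169/240
  14/3 1249/240 97/18

Answer: 1169/240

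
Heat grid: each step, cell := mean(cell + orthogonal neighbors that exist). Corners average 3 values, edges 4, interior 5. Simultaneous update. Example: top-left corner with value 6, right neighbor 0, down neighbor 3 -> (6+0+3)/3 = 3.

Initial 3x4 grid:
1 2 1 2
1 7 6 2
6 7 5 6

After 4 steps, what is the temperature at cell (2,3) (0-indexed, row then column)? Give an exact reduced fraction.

Answer: 286943/64800

Derivation:
Step 1: cell (2,3) = 13/3
Step 2: cell (2,3) = 43/9
Step 3: cell (2,3) = 9737/2160
Step 4: cell (2,3) = 286943/64800
Full grid after step 4:
  433021/129600 363613/108000 363593/108000 109409/32400
  124607/32000 160629/40000 241331/60000 278567/72000
  579371/129600 1002601/216000 994061/216000 286943/64800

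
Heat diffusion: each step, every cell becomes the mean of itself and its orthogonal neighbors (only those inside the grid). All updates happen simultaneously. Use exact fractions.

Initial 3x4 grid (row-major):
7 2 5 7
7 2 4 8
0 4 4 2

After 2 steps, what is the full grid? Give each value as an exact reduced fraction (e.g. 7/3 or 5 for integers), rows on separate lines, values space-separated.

After step 1:
  16/3 4 9/2 20/3
  4 19/5 23/5 21/4
  11/3 5/2 7/2 14/3
After step 2:
  40/9 529/120 593/120 197/36
  21/5 189/50 433/100 1271/240
  61/18 101/30 229/60 161/36

Answer: 40/9 529/120 593/120 197/36
21/5 189/50 433/100 1271/240
61/18 101/30 229/60 161/36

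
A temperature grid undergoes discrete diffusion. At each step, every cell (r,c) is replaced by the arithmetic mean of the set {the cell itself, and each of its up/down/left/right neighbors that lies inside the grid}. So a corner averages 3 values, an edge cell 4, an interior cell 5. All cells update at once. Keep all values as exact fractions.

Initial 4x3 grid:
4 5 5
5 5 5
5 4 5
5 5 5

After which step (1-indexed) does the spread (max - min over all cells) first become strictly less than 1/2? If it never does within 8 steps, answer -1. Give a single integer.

Answer: 1

Derivation:
Step 1: max=5, min=14/3, spread=1/3
  -> spread < 1/2 first at step 1
Step 2: max=59/12, min=85/18, spread=7/36
Step 3: max=11707/2400, min=10273/2160, spread=2633/21600
Step 4: max=349739/72000, min=516521/108000, spread=647/8640
Step 5: max=12573461/2592000, min=37265383/7776000, spread=455/7776
Step 6: max=753260899/155520000, min=2241175397/466560000, spread=186073/4665600
Step 7: max=45174581441/9331200000, min=134607162823/27993600000, spread=1833163/55987200
Step 8: max=2708369390419/559872000000, min=8084704966757/1679616000000, spread=80806409/3359232000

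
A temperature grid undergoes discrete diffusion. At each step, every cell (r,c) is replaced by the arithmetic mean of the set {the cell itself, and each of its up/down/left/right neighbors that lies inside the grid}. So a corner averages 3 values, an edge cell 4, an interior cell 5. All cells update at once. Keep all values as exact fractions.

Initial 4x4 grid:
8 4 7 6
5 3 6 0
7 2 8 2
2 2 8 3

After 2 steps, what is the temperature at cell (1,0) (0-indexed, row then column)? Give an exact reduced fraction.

Answer: 233/48

Derivation:
Step 1: cell (1,0) = 23/4
Step 2: cell (1,0) = 233/48
Full grid after step 2:
  203/36 251/48 1223/240 163/36
  233/48 489/100 93/20 953/240
  1069/240 211/50 229/50 977/240
  67/18 1009/240 1097/240 77/18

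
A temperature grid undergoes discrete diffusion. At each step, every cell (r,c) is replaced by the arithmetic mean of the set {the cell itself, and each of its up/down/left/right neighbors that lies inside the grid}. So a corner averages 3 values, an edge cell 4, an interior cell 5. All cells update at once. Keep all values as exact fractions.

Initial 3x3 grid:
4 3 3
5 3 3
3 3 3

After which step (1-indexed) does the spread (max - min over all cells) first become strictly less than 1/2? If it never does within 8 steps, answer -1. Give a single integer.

Step 1: max=4, min=3, spread=1
Step 2: max=889/240, min=3, spread=169/240
Step 3: max=647/180, min=3739/1200, spread=1723/3600
  -> spread < 1/2 first at step 3
Step 4: max=12583/3600, min=17087/5400, spread=143/432
Step 5: max=2238103/648000, min=38657/12000, spread=1205/5184
Step 6: max=132727741/38880000, min=63191683/19440000, spread=10151/62208
Step 7: max=879058903/259200000, min=3822144751/1166400000, spread=85517/746496
Step 8: max=472148072069/139968000000, min=76815222949/23328000000, spread=720431/8957952

Answer: 3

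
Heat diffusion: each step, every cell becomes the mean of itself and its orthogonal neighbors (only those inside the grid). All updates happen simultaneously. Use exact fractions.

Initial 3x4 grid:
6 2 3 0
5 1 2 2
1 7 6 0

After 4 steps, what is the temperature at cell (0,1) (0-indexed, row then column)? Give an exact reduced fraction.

Answer: 659219/216000

Derivation:
Step 1: cell (0,1) = 3
Step 2: cell (0,1) = 749/240
Step 3: cell (0,1) = 21947/7200
Step 4: cell (0,1) = 659219/216000
Full grid after step 4:
  437809/129600 659219/216000 540859/216000 138787/64800
  3066991/864000 1161959/360000 485417/180000 251647/108000
  471559/129600 184211/54000 159121/54000 5216/2025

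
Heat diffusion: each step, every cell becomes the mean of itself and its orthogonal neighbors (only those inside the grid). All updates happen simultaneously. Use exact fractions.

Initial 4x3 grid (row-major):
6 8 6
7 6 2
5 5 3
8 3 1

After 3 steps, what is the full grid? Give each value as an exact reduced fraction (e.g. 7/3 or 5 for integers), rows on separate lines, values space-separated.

After step 1:
  7 13/2 16/3
  6 28/5 17/4
  25/4 22/5 11/4
  16/3 17/4 7/3
After step 2:
  13/2 733/120 193/36
  497/80 107/20 269/60
  1319/240 93/20 103/30
  95/18 979/240 28/9
After step 3:
  4517/720 1679/288 5743/1080
  2827/480 6433/1200 3353/720
  7789/1440 2761/600 1411/360
  5347/1080 2465/576 7649/2160

Answer: 4517/720 1679/288 5743/1080
2827/480 6433/1200 3353/720
7789/1440 2761/600 1411/360
5347/1080 2465/576 7649/2160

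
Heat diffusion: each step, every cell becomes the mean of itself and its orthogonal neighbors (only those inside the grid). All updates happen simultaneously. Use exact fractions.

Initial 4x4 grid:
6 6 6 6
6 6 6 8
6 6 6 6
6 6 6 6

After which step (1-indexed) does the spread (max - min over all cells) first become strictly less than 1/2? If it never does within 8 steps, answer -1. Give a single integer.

Step 1: max=20/3, min=6, spread=2/3
Step 2: max=391/60, min=6, spread=31/60
Step 3: max=3451/540, min=6, spread=211/540
  -> spread < 1/2 first at step 3
Step 4: max=340843/54000, min=6, spread=16843/54000
Step 5: max=3054643/486000, min=27079/4500, spread=130111/486000
Step 6: max=91122367/14580000, min=1627159/270000, spread=3255781/14580000
Step 7: max=2724753691/437400000, min=1631107/270000, spread=82360351/437400000
Step 8: max=81483316891/13122000000, min=294106441/48600000, spread=2074577821/13122000000

Answer: 3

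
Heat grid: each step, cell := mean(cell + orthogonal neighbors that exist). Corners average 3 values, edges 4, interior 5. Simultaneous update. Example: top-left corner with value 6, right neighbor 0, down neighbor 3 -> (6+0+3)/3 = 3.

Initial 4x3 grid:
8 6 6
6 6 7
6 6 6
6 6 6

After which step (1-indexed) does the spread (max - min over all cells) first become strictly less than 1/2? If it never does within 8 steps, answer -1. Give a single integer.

Step 1: max=20/3, min=6, spread=2/3
Step 2: max=59/9, min=6, spread=5/9
Step 3: max=1739/270, min=145/24, spread=431/1080
  -> spread < 1/2 first at step 3
Step 4: max=414217/64800, min=54631/9000, spread=104369/324000
Step 5: max=24700373/3888000, min=822641/135000, spread=5041561/19440000
Step 6: max=1475897527/233280000, min=198095701/32400000, spread=248042399/1166400000
Step 7: max=88261941293/13996800000, min=5959204267/972000000, spread=12246999241/69984000000
Step 8: max=5282319899287/839808000000, min=716788679731/116640000000, spread=607207026119/4199040000000

Answer: 3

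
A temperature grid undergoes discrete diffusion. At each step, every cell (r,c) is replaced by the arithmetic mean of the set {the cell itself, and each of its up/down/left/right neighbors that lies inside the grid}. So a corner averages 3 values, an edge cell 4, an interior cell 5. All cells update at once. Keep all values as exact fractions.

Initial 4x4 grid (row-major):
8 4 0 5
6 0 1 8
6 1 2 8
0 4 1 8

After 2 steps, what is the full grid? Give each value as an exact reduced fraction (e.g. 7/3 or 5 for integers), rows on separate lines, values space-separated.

Answer: 14/3 139/40 361/120 37/9
333/80 76/25 76/25 139/30
851/240 247/100 353/100 76/15
97/36 671/240 811/240 191/36

Derivation:
After step 1:
  6 3 5/2 13/3
  5 12/5 11/5 11/2
  13/4 13/5 13/5 13/2
  10/3 3/2 15/4 17/3
After step 2:
  14/3 139/40 361/120 37/9
  333/80 76/25 76/25 139/30
  851/240 247/100 353/100 76/15
  97/36 671/240 811/240 191/36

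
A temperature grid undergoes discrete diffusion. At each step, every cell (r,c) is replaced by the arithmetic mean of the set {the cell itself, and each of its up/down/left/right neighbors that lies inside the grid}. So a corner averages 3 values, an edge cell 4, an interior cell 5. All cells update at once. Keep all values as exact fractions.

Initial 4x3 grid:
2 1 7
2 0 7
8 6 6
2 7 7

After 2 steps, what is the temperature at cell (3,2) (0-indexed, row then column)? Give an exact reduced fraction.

Answer: 56/9

Derivation:
Step 1: cell (3,2) = 20/3
Step 2: cell (3,2) = 56/9
Full grid after step 2:
  43/18 371/120 25/6
  371/120 191/50 197/40
  557/120 251/50 707/120
  47/9 697/120 56/9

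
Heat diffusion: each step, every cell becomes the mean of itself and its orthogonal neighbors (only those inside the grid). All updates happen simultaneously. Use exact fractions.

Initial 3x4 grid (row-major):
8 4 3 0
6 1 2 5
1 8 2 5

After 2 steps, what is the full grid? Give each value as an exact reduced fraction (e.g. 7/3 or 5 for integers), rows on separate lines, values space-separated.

After step 1:
  6 4 9/4 8/3
  4 21/5 13/5 3
  5 3 17/4 4
After step 2:
  14/3 329/80 691/240 95/36
  24/5 89/25 163/50 46/15
  4 329/80 277/80 15/4

Answer: 14/3 329/80 691/240 95/36
24/5 89/25 163/50 46/15
4 329/80 277/80 15/4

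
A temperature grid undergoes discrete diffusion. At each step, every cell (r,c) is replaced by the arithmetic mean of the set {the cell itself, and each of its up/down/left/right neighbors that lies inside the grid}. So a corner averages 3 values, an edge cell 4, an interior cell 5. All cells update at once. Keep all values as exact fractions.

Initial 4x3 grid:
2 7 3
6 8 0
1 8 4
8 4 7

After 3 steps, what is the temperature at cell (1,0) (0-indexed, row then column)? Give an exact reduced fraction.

Answer: 5863/1200

Derivation:
Step 1: cell (1,0) = 17/4
Step 2: cell (1,0) = 26/5
Step 3: cell (1,0) = 5863/1200
Full grid after step 3:
  221/45 16489/3600 4759/1080
  5863/1200 14857/3000 16039/3600
  19129/3600 30119/6000 6043/1200
  2263/432 79171/14400 739/144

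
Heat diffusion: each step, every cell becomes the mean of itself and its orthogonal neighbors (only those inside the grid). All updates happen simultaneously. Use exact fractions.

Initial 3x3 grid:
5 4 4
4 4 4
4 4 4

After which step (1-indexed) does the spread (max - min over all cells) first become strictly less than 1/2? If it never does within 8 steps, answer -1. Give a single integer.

Answer: 1

Derivation:
Step 1: max=13/3, min=4, spread=1/3
  -> spread < 1/2 first at step 1
Step 2: max=77/18, min=4, spread=5/18
Step 3: max=905/216, min=4, spread=41/216
Step 4: max=53971/12960, min=1451/360, spread=347/2592
Step 5: max=3217337/777600, min=14557/3600, spread=2921/31104
Step 6: max=192452539/46656000, min=1753483/432000, spread=24611/373248
Step 7: max=11516162033/2799360000, min=39536741/9720000, spread=207329/4478976
Step 8: max=689876352451/167961600000, min=2112401599/518400000, spread=1746635/53747712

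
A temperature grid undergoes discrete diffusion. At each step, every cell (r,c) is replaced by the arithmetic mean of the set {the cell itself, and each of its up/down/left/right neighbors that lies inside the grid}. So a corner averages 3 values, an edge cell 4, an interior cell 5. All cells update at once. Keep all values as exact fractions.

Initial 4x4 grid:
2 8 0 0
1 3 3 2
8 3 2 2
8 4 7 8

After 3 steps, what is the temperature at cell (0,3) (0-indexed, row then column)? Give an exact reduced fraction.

Answer: 845/432

Derivation:
Step 1: cell (0,3) = 2/3
Step 2: cell (0,3) = 31/18
Step 3: cell (0,3) = 845/432
Full grid after step 3:
  3863/1080 11003/3600 1783/720 845/432
  1741/450 10517/3000 3299/1200 3593/1440
  211/45 5123/1200 5749/1500 25189/7200
  2285/432 7319/1440 33739/7200 2401/540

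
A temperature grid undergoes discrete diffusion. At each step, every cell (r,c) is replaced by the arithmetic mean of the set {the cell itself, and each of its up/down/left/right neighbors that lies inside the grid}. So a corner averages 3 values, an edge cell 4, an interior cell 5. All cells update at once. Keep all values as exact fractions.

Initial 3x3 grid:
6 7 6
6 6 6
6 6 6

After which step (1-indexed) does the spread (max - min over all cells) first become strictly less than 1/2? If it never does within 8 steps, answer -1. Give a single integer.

Step 1: max=19/3, min=6, spread=1/3
  -> spread < 1/2 first at step 1
Step 2: max=1507/240, min=6, spread=67/240
Step 3: max=13397/2160, min=1207/200, spread=1807/10800
Step 4: max=5341963/864000, min=32761/5400, spread=33401/288000
Step 5: max=47885933/7776000, min=3283391/540000, spread=3025513/38880000
Step 6: max=19127326867/3110400000, min=175555949/28800000, spread=53531/995328
Step 7: max=1145776925849/186624000000, min=47447116051/7776000000, spread=450953/11943936
Step 8: max=68693543560603/11197440000000, min=5699728610519/933120000000, spread=3799043/143327232

Answer: 1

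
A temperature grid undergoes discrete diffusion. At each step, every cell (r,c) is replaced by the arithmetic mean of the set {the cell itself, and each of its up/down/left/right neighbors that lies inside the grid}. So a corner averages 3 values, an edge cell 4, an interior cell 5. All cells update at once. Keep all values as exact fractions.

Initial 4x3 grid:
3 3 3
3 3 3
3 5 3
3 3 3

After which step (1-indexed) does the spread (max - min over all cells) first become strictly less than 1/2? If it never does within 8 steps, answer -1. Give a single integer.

Step 1: max=7/2, min=3, spread=1/2
Step 2: max=173/50, min=3, spread=23/50
  -> spread < 1/2 first at step 2
Step 3: max=8011/2400, min=613/200, spread=131/480
Step 4: max=71351/21600, min=11191/3600, spread=841/4320
Step 5: max=28462051/8640000, min=2253373/720000, spread=56863/345600
Step 6: max=254814341/77760000, min=20429543/6480000, spread=386393/3110400
Step 7: max=101705723131/31104000000, min=8196358813/2592000000, spread=26795339/248832000
Step 8: max=6082535714129/1866240000000, min=493646149667/155520000000, spread=254051069/2985984000

Answer: 2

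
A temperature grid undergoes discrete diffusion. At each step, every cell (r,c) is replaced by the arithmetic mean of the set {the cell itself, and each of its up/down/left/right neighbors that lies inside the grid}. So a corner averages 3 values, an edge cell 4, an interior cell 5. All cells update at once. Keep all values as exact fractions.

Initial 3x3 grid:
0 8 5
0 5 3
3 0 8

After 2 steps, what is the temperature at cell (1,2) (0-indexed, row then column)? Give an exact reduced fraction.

Step 1: cell (1,2) = 21/4
Step 2: cell (1,2) = 349/80
Full grid after step 2:
  55/18 157/40 181/36
  133/60 379/100 349/80
  7/3 89/30 155/36

Answer: 349/80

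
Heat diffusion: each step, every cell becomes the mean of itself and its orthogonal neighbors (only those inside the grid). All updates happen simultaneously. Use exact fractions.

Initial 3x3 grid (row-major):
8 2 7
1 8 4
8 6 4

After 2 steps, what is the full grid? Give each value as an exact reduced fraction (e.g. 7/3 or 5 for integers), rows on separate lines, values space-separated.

After step 1:
  11/3 25/4 13/3
  25/4 21/5 23/4
  5 13/2 14/3
After step 2:
  97/18 369/80 49/9
  1147/240 579/100 379/80
  71/12 611/120 203/36

Answer: 97/18 369/80 49/9
1147/240 579/100 379/80
71/12 611/120 203/36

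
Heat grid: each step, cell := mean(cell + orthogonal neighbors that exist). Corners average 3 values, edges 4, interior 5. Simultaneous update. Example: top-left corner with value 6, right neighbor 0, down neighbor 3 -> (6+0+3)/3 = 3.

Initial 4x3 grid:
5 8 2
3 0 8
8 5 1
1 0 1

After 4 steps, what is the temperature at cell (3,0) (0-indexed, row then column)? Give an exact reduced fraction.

Answer: 131689/43200

Derivation:
Step 1: cell (3,0) = 3
Step 2: cell (3,0) = 3
Step 3: cell (3,0) = 257/90
Step 4: cell (3,0) = 131689/43200
Full grid after step 4:
  559207/129600 3802913/864000 178819/43200
  891317/216000 1380877/360000 69391/18000
  81313/24000 1195277/360000 40387/13500
  131689/43200 2317813/864000 342617/129600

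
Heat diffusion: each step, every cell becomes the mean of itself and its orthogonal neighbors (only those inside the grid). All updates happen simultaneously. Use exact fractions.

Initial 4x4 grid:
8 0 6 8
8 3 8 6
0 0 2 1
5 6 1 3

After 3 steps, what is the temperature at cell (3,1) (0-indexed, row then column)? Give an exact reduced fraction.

Step 1: cell (3,1) = 3
Step 2: cell (3,1) = 89/30
Step 3: cell (3,1) = 10547/3600
Full grid after step 3:
  9923/2160 6787/1440 36967/7200 1183/216
  595/144 24509/6000 13241/3000 33787/7200
  12587/3600 989/300 19513/6000 25171/7200
  1753/540 10547/3600 10043/3600 5959/2160

Answer: 10547/3600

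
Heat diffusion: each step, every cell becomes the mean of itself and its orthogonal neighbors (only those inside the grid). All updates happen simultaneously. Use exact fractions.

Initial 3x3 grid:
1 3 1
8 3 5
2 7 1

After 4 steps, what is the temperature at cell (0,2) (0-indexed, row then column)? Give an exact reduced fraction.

Step 1: cell (0,2) = 3
Step 2: cell (0,2) = 5/2
Step 3: cell (0,2) = 1177/360
Step 4: cell (0,2) = 69289/21600
Full grid after step 4:
  25663/7200 254269/72000 69289/21600
  1725239/432000 431087/120000 1551739/432000
  522509/129600 388067/96000 474709/129600

Answer: 69289/21600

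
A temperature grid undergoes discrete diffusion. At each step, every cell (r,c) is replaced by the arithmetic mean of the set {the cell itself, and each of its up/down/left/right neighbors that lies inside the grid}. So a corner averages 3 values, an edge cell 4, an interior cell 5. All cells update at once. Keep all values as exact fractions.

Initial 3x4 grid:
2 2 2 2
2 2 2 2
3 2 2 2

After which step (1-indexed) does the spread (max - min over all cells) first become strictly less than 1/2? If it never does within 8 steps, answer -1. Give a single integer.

Answer: 1

Derivation:
Step 1: max=7/3, min=2, spread=1/3
  -> spread < 1/2 first at step 1
Step 2: max=41/18, min=2, spread=5/18
Step 3: max=473/216, min=2, spread=41/216
Step 4: max=56057/25920, min=2, spread=4217/25920
Step 5: max=3319549/1555200, min=14479/7200, spread=38417/311040
Step 6: max=197824211/93312000, min=290597/144000, spread=1903471/18662400
Step 7: max=11798429089/5598720000, min=8755759/4320000, spread=18038617/223948800
Step 8: max=705114582851/335923200000, min=790526759/388800000, spread=883978523/13436928000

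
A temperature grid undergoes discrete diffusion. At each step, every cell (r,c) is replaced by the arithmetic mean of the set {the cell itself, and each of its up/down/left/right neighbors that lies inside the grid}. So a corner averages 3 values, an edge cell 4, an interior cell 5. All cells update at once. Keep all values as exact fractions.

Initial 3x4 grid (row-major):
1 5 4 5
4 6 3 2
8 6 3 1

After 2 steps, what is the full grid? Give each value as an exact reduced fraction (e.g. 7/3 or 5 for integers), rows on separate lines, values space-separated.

After step 1:
  10/3 4 17/4 11/3
  19/4 24/5 18/5 11/4
  6 23/4 13/4 2
After step 2:
  145/36 983/240 931/240 32/9
  1133/240 229/50 373/100 721/240
  11/2 99/20 73/20 8/3

Answer: 145/36 983/240 931/240 32/9
1133/240 229/50 373/100 721/240
11/2 99/20 73/20 8/3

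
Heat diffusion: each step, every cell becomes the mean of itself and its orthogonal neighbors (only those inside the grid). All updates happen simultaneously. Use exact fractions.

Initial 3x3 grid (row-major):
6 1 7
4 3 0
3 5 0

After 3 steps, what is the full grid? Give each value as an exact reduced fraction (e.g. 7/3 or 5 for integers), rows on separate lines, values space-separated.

After step 1:
  11/3 17/4 8/3
  4 13/5 5/2
  4 11/4 5/3
After step 2:
  143/36 791/240 113/36
  107/30 161/50 283/120
  43/12 661/240 83/36
After step 3:
  7801/2160 49057/14400 6331/2160
  3227/900 3039/1000 19841/7200
  2377/720 42707/14400 5341/2160

Answer: 7801/2160 49057/14400 6331/2160
3227/900 3039/1000 19841/7200
2377/720 42707/14400 5341/2160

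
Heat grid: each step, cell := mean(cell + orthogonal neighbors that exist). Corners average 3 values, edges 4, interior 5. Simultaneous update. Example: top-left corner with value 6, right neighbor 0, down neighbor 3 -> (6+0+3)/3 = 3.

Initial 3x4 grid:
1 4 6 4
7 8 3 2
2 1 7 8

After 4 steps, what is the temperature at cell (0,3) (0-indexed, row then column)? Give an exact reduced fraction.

Answer: 64999/14400

Derivation:
Step 1: cell (0,3) = 4
Step 2: cell (0,3) = 25/6
Step 3: cell (0,3) = 3239/720
Step 4: cell (0,3) = 64999/14400
Full grid after step 4:
  94781/21600 4421/1000 81833/18000 64999/14400
  1862077/432000 405949/90000 1649471/360000 4048819/864000
  35221/8100 963311/216000 1019371/216000 614141/129600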